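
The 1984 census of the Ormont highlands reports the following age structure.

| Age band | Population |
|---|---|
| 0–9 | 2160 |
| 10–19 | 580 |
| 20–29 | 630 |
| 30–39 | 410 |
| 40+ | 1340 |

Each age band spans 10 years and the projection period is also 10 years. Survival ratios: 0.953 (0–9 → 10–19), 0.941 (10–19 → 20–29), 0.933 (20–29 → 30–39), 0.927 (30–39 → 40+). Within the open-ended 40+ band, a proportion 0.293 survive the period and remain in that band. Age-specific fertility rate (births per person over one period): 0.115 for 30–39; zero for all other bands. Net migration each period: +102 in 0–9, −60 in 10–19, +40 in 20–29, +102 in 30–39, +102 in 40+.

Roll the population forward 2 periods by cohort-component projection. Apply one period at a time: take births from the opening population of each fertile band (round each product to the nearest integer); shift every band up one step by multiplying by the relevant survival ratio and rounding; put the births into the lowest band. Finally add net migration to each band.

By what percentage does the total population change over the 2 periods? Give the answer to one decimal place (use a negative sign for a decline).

[period 1]
Births: 410 × 0.115 = 47
10–19: 2160 × 0.953 = 2058
20–29: 580 × 0.941 = 546
30–39: 630 × 0.933 = 588
40+: 410 × 0.927 + 1340 × 0.293 = 380 + 393 = 773
Net migration: 0–9 + 102 → 149; 10–19 − 60 → 1998; 20–29 + 40 → 586; 30–39 + 102 → 690; 40+ + 102 → 875
→ [149, 1998, 586, 690, 875]
[period 2]
Births: 690 × 0.115 = 79
10–19: 149 × 0.953 = 142
20–29: 1998 × 0.941 = 1880
30–39: 586 × 0.933 = 547
40+: 690 × 0.927 + 875 × 0.293 = 640 + 256 = 896
Net migration: 0–9 + 102 → 181; 10–19 − 60 → 82; 20–29 + 40 → 1920; 30–39 + 102 → 649; 40+ + 102 → 998
→ [181, 82, 1920, 649, 998]
Total: 5120 → 3830; change = -1290; percentage change = -25.2%

-25.2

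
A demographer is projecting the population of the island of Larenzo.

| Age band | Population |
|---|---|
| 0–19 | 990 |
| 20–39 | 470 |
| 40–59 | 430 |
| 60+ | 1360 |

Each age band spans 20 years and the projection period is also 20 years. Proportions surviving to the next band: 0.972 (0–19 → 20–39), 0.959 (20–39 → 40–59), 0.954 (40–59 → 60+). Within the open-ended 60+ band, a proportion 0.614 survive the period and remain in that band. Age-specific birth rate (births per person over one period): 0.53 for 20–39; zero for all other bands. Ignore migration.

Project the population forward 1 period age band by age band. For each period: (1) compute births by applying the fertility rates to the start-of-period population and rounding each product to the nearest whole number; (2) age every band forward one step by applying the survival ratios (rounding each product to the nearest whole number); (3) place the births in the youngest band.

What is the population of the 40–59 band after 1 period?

451

After projecting period 1:
Births: 470 × 0.53 = 249
20–39: 990 × 0.972 = 962
40–59: 470 × 0.959 = 451
60+: 430 × 0.954 + 1360 × 0.614 = 410 + 835 = 1245
End of period: [249, 962, 451, 1245]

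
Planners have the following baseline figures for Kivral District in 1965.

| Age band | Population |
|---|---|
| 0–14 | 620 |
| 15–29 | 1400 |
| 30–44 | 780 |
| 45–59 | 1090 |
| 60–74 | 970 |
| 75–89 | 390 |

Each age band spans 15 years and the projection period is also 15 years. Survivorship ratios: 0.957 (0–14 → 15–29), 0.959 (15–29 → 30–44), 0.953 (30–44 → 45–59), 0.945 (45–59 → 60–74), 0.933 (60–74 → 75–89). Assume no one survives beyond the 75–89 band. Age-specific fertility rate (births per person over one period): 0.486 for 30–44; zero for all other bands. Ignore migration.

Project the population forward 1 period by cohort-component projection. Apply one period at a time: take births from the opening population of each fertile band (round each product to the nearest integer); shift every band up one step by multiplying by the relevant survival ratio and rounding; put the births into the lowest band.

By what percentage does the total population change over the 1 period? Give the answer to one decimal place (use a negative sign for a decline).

-4.9

[period 1]
Births: 780 × 0.486 = 379
15–29: 620 × 0.957 = 593
30–44: 1400 × 0.959 = 1343
45–59: 780 × 0.953 = 743
60–74: 1090 × 0.945 = 1030
75–89: 970 × 0.933 = 905
End of period: [379, 593, 1343, 743, 1030, 905]
Total: 5250 → 4993; change = -257; percentage change = -4.9%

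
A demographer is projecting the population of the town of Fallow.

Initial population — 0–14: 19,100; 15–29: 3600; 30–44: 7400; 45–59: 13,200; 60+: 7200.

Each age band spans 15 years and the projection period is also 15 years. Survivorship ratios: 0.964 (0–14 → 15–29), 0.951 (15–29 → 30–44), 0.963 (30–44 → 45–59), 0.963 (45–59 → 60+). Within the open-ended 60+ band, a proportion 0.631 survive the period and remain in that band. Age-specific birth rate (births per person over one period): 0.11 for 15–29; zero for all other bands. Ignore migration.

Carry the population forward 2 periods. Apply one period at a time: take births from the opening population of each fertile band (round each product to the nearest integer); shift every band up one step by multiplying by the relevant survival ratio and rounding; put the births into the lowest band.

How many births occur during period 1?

After projecting period 1:
Births: 3600 * 0.11 = 396
15–29: 19100 * 0.964 = 18412
30–44: 3600 * 0.951 = 3424
45–59: 7400 * 0.963 = 7126
60+: 13200 * 0.963 + 7200 * 0.631 = 12712 + 4543 = 17255
End of period: [396, 18412, 3424, 7126, 17255]

396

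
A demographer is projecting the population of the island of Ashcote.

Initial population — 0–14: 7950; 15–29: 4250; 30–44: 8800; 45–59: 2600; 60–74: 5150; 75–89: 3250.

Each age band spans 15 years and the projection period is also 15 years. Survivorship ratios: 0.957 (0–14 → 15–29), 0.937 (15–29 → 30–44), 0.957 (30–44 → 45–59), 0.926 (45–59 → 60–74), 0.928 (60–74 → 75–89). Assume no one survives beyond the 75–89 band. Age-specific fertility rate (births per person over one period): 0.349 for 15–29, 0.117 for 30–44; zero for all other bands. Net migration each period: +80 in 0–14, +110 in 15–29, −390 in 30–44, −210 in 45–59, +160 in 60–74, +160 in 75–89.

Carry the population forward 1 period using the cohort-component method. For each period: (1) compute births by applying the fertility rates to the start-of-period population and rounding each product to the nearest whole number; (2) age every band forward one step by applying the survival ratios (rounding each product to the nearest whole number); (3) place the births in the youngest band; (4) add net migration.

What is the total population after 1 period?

Numbering the bands 1..6 from youngest to oldest:
[period 1]
Births: 4250 × 0.349 = 1483 ; 8800 × 0.117 = 1030 → 2513
Band 2: 7950 × 0.957 = 7608
Band 3: 4250 × 0.937 = 3982
Band 4: 8800 × 0.957 = 8422
Band 5: 2600 × 0.926 = 2408
Band 6: 5150 × 0.928 = 4779
Net migration: Band 1 + 80 → 2593; Band 2 + 110 → 7718; Band 3 − 390 → 3592; Band 4 − 210 → 8212; Band 5 + 160 → 2568; Band 6 + 160 → 4939
→ [2593, 7718, 3592, 8212, 2568, 4939]
Total after period 1: 2593 + 7718 + 3592 + 8212 + 2568 + 4939 = 29622

29622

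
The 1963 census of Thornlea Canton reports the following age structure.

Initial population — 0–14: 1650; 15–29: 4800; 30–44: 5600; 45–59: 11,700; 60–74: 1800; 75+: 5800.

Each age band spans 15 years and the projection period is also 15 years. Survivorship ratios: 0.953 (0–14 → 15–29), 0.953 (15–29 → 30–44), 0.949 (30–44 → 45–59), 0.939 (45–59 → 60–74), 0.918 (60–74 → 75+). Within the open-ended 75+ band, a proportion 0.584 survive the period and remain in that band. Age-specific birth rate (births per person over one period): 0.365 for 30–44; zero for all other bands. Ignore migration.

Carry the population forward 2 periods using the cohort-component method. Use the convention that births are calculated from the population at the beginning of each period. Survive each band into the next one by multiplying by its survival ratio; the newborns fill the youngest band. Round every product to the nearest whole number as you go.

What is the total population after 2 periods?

27475

— Period 1 —
Births: 5600 * 0.365 = 2044
15–29: 1650 * 0.953 = 1572
30–44: 4800 * 0.953 = 4574
45–59: 5600 * 0.949 = 5314
60–74: 11700 * 0.939 = 10986
75+: 1800 * 0.918 + 5800 * 0.584 = 1652 + 3387 = 5039
Population now: 0–14=2044, 15–29=1572, 30–44=4574, 45–59=5314, 60–74=10986, 75+=5039
— Period 2 —
Births: 4574 * 0.365 = 1670
15–29: 2044 * 0.953 = 1948
30–44: 1572 * 0.953 = 1498
45–59: 4574 * 0.949 = 4341
60–74: 5314 * 0.939 = 4990
75+: 10986 * 0.918 + 5039 * 0.584 = 10085 + 2943 = 13028
Population now: 0–14=1670, 15–29=1948, 30–44=1498, 45–59=4341, 60–74=4990, 75+=13028
Total after period 2: 1670 + 1948 + 1498 + 4341 + 4990 + 13028 = 27475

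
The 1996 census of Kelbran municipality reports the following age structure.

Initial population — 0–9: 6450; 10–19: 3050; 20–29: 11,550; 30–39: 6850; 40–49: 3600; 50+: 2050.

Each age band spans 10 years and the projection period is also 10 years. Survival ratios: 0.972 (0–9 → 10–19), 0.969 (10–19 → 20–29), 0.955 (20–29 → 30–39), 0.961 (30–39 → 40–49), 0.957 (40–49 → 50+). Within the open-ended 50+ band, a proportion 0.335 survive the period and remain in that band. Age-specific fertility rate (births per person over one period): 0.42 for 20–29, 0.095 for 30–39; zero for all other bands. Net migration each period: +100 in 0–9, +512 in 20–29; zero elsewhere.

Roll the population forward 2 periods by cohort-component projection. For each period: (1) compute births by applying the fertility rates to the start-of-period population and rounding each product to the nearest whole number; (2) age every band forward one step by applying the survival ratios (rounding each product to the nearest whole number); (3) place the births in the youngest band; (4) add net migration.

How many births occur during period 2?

[period 1]
Births: 11550 * 0.42 = 4851 ; 6850 * 0.095 = 651 → total 5502
10–19: 6450 * 0.972 = 6269
20–29: 3050 * 0.969 = 2955
30–39: 11550 * 0.955 = 11030
40–49: 6850 * 0.961 = 6583
50+: 3600 * 0.957 + 2050 * 0.335 = 3445 + 687 = 4132
Net migration: 0–9 + 100 → 5602; 20–29 + 512 → 3467
Population now: 0–9=5602, 10–19=6269, 20–29=3467, 30–39=11030, 40–49=6583, 50+=4132
[period 2]
Births: 3467 * 0.42 = 1456 ; 11030 * 0.095 = 1048 → total 2504
10–19: 5602 * 0.972 = 5445
20–29: 6269 * 0.969 = 6075
30–39: 3467 * 0.955 = 3311
40–49: 11030 * 0.961 = 10600
50+: 6583 * 0.957 + 4132 * 0.335 = 6300 + 1384 = 7684
Net migration: 0–9 + 100 → 2604; 20–29 + 512 → 6587
Population now: 0–9=2604, 10–19=5445, 20–29=6587, 30–39=3311, 40–49=10600, 50+=7684

2504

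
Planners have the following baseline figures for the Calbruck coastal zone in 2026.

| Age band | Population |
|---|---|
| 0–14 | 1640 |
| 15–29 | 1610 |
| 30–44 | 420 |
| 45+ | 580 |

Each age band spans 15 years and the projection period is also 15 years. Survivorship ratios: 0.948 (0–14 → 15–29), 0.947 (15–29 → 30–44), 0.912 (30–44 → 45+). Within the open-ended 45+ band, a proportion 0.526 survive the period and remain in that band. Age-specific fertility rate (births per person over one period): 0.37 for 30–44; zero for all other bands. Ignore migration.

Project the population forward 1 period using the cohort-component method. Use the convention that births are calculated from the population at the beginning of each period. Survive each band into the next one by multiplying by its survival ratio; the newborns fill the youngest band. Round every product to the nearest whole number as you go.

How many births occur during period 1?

Call the bands 1 to 4, youngest first.
Period 1.
Births: 420 × 0.37 = 155
Band 2: 1640 × 0.948 = 1555
Band 3: 1610 × 0.947 = 1525
Band 4: 420 × 0.912 + 580 × 0.526 = 383 + 305 = 688
Population now: 0–14=155, 15–29=1555, 30–44=1525, 45+=688

155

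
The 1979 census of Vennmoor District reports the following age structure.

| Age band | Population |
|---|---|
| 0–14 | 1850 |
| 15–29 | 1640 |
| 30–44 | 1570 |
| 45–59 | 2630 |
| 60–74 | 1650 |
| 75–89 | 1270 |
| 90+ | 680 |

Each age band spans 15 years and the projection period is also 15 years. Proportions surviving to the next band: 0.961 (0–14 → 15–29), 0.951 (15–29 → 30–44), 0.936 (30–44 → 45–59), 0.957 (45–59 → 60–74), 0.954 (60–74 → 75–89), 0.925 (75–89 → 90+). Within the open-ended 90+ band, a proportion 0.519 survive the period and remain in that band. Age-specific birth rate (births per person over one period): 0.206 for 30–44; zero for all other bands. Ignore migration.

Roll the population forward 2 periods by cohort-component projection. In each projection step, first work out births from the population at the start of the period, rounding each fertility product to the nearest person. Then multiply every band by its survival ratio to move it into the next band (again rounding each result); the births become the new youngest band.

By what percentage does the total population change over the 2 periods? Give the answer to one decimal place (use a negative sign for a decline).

-12.9

(Groups numbered youngest = 1 to oldest = 7.)
— Period 1 —
Births: 1570 × 0.206 = 323
Group 2: 1850 × 0.961 = 1778
Group 3: 1640 × 0.951 = 1560
Group 4: 1570 × 0.936 = 1470
Group 5: 2630 × 0.957 = 2517
Group 6: 1650 × 0.954 = 1574
Group 7: 1270 × 0.925 + 680 × 0.519 = 1175 + 353 = 1528
Population now: 0–14=323, 15–29=1778, 30–44=1560, 45–59=1470, 60–74=2517, 75–89=1574, 90+=1528
— Period 2 —
Births: 1560 × 0.206 = 321
Group 2: 323 × 0.961 = 310
Group 3: 1778 × 0.951 = 1691
Group 4: 1560 × 0.936 = 1460
Group 5: 1470 × 0.957 = 1407
Group 6: 2517 × 0.954 = 2401
Group 7: 1574 × 0.925 + 1528 × 0.519 = 1456 + 793 = 2249
Population now: 0–14=321, 15–29=310, 30–44=1691, 45–59=1460, 60–74=1407, 75–89=2401, 90+=2249
Total: 11290 → 9839; change = -1451; percentage change = -12.9%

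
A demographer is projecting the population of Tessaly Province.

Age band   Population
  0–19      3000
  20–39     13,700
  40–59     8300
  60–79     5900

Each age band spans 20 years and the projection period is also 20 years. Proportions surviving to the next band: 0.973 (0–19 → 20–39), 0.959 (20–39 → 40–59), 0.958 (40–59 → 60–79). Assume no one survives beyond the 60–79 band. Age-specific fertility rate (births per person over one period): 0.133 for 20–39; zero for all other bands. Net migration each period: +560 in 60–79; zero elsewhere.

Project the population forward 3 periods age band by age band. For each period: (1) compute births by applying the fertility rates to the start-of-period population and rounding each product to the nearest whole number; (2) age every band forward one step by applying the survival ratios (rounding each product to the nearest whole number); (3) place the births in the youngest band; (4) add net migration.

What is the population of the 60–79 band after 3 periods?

3241

[period 1]
Births: 13700 × 0.133 = 1822
20–39: 3000 × 0.973 = 2919
40–59: 13700 × 0.959 = 13138
60–79: 8300 × 0.958 = 7951
Net migration: 60–79 + 560 → 8511
End of period: [1822, 2919, 13138, 8511]
[period 2]
Births: 2919 × 0.133 = 388
20–39: 1822 × 0.973 = 1773
40–59: 2919 × 0.959 = 2799
60–79: 13138 × 0.958 = 12586
Net migration: 60–79 + 560 → 13146
End of period: [388, 1773, 2799, 13146]
[period 3]
Births: 1773 × 0.133 = 236
20–39: 388 × 0.973 = 378
40–59: 1773 × 0.959 = 1700
60–79: 2799 × 0.958 = 2681
Net migration: 60–79 + 560 → 3241
End of period: [236, 378, 1700, 3241]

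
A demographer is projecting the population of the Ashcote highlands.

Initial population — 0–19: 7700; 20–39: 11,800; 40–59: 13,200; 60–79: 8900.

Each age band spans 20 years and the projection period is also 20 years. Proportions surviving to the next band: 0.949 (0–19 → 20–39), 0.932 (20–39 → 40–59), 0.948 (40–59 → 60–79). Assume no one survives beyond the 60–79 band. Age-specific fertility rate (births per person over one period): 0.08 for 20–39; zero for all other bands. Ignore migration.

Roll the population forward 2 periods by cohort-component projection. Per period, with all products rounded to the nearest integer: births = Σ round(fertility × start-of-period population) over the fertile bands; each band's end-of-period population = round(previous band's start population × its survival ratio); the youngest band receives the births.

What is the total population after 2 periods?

Call the groups 1 to 4, youngest first.
After projecting period 1:
Births: 11800 * 0.08 = 944
Group 2: 7700 * 0.949 = 7307
Group 3: 11800 * 0.932 = 10998
Group 4: 13200 * 0.948 = 12514
→ [944, 7307, 10998, 12514]
After projecting period 2:
Births: 7307 * 0.08 = 585
Group 2: 944 * 0.949 = 896
Group 3: 7307 * 0.932 = 6810
Group 4: 10998 * 0.948 = 10426
→ [585, 896, 6810, 10426]
Total after period 2: 585 + 896 + 6810 + 10426 = 18717

18717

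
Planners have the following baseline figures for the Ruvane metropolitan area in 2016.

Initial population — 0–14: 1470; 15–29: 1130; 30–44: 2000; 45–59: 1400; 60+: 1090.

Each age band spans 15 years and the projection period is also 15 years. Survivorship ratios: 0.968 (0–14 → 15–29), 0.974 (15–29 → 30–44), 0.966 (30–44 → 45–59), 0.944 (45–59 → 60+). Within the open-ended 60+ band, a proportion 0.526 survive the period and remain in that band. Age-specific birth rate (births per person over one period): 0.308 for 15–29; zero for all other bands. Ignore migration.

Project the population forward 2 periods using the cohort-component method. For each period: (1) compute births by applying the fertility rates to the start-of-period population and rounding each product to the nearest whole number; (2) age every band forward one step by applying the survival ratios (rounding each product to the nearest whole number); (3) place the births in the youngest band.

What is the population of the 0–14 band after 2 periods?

438

(Groups numbered youngest = 1 to oldest = 5.)
After projecting period 1:
Births: 1130 × 0.308 = 348
Group 2: 1470 × 0.968 = 1423
Group 3: 1130 × 0.974 = 1101
Group 4: 2000 × 0.966 = 1932
Group 5: 1400 × 0.944 + 1090 × 0.526 = 1322 + 573 = 1895
→ [348, 1423, 1101, 1932, 1895]
After projecting period 2:
Births: 1423 × 0.308 = 438
Group 2: 348 × 0.968 = 337
Group 3: 1423 × 0.974 = 1386
Group 4: 1101 × 0.966 = 1064
Group 5: 1932 × 0.944 + 1895 × 0.526 = 1824 + 997 = 2821
→ [438, 337, 1386, 1064, 2821]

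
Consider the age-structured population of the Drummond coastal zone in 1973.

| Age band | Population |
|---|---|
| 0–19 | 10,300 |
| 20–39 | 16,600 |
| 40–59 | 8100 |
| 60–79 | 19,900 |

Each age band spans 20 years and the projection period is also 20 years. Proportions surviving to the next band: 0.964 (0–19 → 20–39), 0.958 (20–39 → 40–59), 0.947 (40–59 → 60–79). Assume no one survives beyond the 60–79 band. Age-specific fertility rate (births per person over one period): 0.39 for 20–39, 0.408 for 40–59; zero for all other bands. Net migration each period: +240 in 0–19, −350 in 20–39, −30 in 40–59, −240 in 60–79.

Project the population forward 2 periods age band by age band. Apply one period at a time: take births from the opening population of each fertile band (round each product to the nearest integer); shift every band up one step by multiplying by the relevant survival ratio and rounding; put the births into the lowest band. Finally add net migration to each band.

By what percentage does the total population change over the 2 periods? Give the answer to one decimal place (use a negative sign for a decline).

Period 1:
Births: 16600 × 0.39 = 6474, 8100 × 0.408 = 3305 → 9779
20–39: 10300 × 0.964 = 9929
40–59: 16600 × 0.958 = 15903
60–79: 8100 × 0.947 = 7671
Net migration: 0–19 + 240 → 10019; 20–39 − 350 → 9579; 40–59 − 30 → 15873; 60–79 − 240 → 7431
→ [10019, 9579, 15873, 7431]
Period 2:
Births: 9579 × 0.39 = 3736, 15873 × 0.408 = 6476 → 10212
20–39: 10019 × 0.964 = 9658
40–59: 9579 × 0.958 = 9177
60–79: 15873 × 0.947 = 15032
Net migration: 0–19 + 240 → 10452; 20–39 − 350 → 9308; 40–59 − 30 → 9147; 60–79 − 240 → 14792
→ [10452, 9308, 9147, 14792]
Total: 54900 → 43699; change = -11201; percentage change = -20.4%

-20.4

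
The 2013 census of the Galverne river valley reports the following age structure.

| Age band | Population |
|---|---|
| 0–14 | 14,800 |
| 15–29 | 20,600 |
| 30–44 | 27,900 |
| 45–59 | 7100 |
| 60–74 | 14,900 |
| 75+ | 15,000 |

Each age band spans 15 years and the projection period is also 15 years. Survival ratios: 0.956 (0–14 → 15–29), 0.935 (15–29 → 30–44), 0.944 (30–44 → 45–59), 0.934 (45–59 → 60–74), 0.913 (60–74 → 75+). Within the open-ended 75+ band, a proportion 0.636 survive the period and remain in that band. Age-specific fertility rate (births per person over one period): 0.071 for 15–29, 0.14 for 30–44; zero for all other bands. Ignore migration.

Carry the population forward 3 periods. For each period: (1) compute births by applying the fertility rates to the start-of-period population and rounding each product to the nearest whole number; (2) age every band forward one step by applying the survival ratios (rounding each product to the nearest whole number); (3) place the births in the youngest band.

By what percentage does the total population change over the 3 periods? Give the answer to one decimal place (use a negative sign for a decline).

-24.5

Period 1:
Births: 20600 × 0.071 = 1463, 27900 × 0.14 = 3906 → 5369
15–29: 14800 × 0.956 = 14149
30–44: 20600 × 0.935 = 19261
45–59: 27900 × 0.944 = 26338
60–74: 7100 × 0.934 = 6631
75+: 14900 × 0.913 + 15000 × 0.636 = 13604 + 9540 = 23144
→ [5369, 14149, 19261, 26338, 6631, 23144]
Period 2:
Births: 14149 × 0.071 = 1005, 19261 × 0.14 = 2697 → 3702
15–29: 5369 × 0.956 = 5133
30–44: 14149 × 0.935 = 13229
45–59: 19261 × 0.944 = 18182
60–74: 26338 × 0.934 = 24600
75+: 6631 × 0.913 + 23144 × 0.636 = 6054 + 14720 = 20774
→ [3702, 5133, 13229, 18182, 24600, 20774]
Period 3:
Births: 5133 × 0.071 = 364, 13229 × 0.14 = 1852 → 2216
15–29: 3702 × 0.956 = 3539
30–44: 5133 × 0.935 = 4799
45–59: 13229 × 0.944 = 12488
60–74: 18182 × 0.934 = 16982
75+: 24600 × 0.913 + 20774 × 0.636 = 22460 + 13212 = 35672
→ [2216, 3539, 4799, 12488, 16982, 35672]
Total: 100300 → 75696; change = -24604; percentage change = -24.5%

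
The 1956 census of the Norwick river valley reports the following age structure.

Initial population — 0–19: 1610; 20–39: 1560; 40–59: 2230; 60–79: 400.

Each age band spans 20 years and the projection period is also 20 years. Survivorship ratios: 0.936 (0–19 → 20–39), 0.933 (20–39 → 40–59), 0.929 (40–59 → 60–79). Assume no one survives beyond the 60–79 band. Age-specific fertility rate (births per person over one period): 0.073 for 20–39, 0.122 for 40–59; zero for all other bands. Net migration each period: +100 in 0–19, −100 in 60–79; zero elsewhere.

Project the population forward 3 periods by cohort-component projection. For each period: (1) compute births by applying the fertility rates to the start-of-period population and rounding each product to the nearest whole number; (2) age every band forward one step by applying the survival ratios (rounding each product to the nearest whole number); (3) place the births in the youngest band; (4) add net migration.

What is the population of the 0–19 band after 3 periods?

Numbering the bands 1..4 from youngest to oldest:
Period 1:
Births: 1560 × 0.073 = 114 ; 2230 × 0.122 = 272 → total 386
Band 2: 1610 × 0.936 = 1507
Band 3: 1560 × 0.933 = 1455
Band 4: 2230 × 0.929 = 2072
Net migration: Band 1 + 100 → 486; Band 4 − 100 → 1972
End of period: [486, 1507, 1455, 1972]
Period 2:
Births: 1507 × 0.073 = 110 ; 1455 × 0.122 = 178 → total 288
Band 2: 486 × 0.936 = 455
Band 3: 1507 × 0.933 = 1406
Band 4: 1455 × 0.929 = 1352
Net migration: Band 1 + 100 → 388; Band 4 − 100 → 1252
End of period: [388, 455, 1406, 1252]
Period 3:
Births: 455 × 0.073 = 33 ; 1406 × 0.122 = 172 → total 205
Band 2: 388 × 0.936 = 363
Band 3: 455 × 0.933 = 425
Band 4: 1406 × 0.929 = 1306
Net migration: Band 1 + 100 → 305; Band 4 − 100 → 1206
End of period: [305, 363, 425, 1206]

305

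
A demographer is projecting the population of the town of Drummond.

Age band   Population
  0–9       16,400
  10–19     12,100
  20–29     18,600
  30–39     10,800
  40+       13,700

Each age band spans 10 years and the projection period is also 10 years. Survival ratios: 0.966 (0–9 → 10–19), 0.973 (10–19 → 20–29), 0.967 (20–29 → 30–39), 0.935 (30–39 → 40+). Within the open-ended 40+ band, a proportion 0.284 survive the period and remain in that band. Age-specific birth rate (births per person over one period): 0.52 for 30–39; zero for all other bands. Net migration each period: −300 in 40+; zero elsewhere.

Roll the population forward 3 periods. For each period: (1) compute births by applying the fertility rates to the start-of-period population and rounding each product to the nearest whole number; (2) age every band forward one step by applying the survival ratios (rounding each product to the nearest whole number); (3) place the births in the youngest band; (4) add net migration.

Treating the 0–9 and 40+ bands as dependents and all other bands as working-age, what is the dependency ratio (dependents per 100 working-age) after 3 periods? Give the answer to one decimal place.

Call the bands 1 to 5, youngest first.
[period 1]
Births: 10800 × 0.52 = 5616
Band 2: 16400 × 0.966 = 15842
Band 3: 12100 × 0.973 = 11773
Band 4: 18600 × 0.967 = 17986
Band 5: 10800 × 0.935 + 13700 × 0.284 = 10098 + 3891 = 13989
Net migration: Band 5 − 300 → 13689
Population now: 0–9=5616, 10–19=15842, 20–29=11773, 30–39=17986, 40+=13689
[period 2]
Births: 17986 × 0.52 = 9353
Band 2: 5616 × 0.966 = 5425
Band 3: 15842 × 0.973 = 15414
Band 4: 11773 × 0.967 = 11384
Band 5: 17986 × 0.935 + 13689 × 0.284 = 16817 + 3888 = 20705
Net migration: Band 5 − 300 → 20405
Population now: 0–9=9353, 10–19=5425, 20–29=15414, 30–39=11384, 40+=20405
[period 3]
Births: 11384 × 0.52 = 5920
Band 2: 9353 × 0.966 = 9035
Band 3: 5425 × 0.973 = 5279
Band 4: 15414 × 0.967 = 14905
Band 5: 11384 × 0.935 + 20405 × 0.284 = 10644 + 5795 = 16439
Net migration: Band 5 − 300 → 16139
Population now: 0–9=5920, 10–19=9035, 20–29=5279, 30–39=14905, 40+=16139
Dependents (band 0–9 + band 40+) = 5920 + 16139 = 22059; working-age = 29219; ratio = 22059/29219 × 100 = 75.5

75.5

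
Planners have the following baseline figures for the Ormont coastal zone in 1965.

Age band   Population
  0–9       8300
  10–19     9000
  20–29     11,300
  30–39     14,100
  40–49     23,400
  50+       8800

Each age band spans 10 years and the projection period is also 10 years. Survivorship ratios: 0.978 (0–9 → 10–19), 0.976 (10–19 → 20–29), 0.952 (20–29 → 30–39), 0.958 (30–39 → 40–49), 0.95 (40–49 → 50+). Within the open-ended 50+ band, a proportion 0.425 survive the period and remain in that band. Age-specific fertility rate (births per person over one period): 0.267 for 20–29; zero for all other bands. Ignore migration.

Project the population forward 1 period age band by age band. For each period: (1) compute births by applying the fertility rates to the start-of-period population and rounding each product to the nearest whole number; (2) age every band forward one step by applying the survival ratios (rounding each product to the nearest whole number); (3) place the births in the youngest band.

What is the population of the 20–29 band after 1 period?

After projecting period 1:
Births: 11300 × 0.267 = 3017
10–19: 8300 × 0.978 = 8117
20–29: 9000 × 0.976 = 8784
30–39: 11300 × 0.952 = 10758
40–49: 14100 × 0.958 = 13508
50+: 23400 × 0.95 + 8800 × 0.425 = 22230 + 3740 = 25970
→ [3017, 8117, 8784, 10758, 13508, 25970]

8784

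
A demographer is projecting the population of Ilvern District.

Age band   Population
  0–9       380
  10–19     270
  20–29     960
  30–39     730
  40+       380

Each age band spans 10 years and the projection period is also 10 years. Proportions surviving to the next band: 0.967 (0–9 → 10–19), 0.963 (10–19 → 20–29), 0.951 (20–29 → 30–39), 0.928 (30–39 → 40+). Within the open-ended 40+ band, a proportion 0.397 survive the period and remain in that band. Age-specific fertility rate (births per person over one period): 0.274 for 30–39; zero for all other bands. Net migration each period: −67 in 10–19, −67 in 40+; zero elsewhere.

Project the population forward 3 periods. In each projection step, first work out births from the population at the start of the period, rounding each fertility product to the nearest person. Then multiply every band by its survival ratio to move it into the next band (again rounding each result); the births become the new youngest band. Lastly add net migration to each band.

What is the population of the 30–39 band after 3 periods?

(Groups numbered youngest = 1 to oldest = 5.)
After projecting period 1:
Births: 730 × 0.274 = 200
Group 2: 380 × 0.967 = 367
Group 3: 270 × 0.963 = 260
Group 4: 960 × 0.951 = 913
Group 5: 730 × 0.928 + 380 × 0.397 = 677 + 151 = 828
Net migration: Group 2 − 67 → 300; Group 5 − 67 → 761
Population now: 0–9=200, 10–19=300, 20–29=260, 30–39=913, 40+=761
After projecting period 2:
Births: 913 × 0.274 = 250
Group 2: 200 × 0.967 = 193
Group 3: 300 × 0.963 = 289
Group 4: 260 × 0.951 = 247
Group 5: 913 × 0.928 + 761 × 0.397 = 847 + 302 = 1149
Net migration: Group 2 − 67 → 126; Group 5 − 67 → 1082
Population now: 0–9=250, 10–19=126, 20–29=289, 30–39=247, 40+=1082
After projecting period 3:
Births: 247 × 0.274 = 68
Group 2: 250 × 0.967 = 242
Group 3: 126 × 0.963 = 121
Group 4: 289 × 0.951 = 275
Group 5: 247 × 0.928 + 1082 × 0.397 = 229 + 430 = 659
Net migration: Group 2 − 67 → 175; Group 5 − 67 → 592
Population now: 0–9=68, 10–19=175, 20–29=121, 30–39=275, 40+=592

275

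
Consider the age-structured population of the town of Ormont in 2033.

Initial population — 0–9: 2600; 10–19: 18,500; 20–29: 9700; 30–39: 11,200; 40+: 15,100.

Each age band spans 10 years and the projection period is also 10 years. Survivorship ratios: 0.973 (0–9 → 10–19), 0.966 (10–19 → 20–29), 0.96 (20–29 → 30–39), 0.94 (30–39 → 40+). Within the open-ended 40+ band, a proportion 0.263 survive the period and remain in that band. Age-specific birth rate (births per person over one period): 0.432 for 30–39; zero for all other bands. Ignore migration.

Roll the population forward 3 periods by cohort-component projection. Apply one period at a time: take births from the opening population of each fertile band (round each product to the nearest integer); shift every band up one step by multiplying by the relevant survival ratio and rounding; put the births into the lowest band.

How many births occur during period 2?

Period 1.
Births: 11200 × 0.432 = 4838
10–19: 2600 × 0.973 = 2530
20–29: 18500 × 0.966 = 17871
30–39: 9700 × 0.96 = 9312
40+: 11200 × 0.94 + 15100 × 0.263 = 10528 + 3971 = 14499
Population now: 0–9=4838, 10–19=2530, 20–29=17871, 30–39=9312, 40+=14499
Period 2.
Births: 9312 × 0.432 = 4023
10–19: 4838 × 0.973 = 4707
20–29: 2530 × 0.966 = 2444
30–39: 17871 × 0.96 = 17156
40+: 9312 × 0.94 + 14499 × 0.263 = 8753 + 3813 = 12566
Population now: 0–9=4023, 10–19=4707, 20–29=2444, 30–39=17156, 40+=12566

4023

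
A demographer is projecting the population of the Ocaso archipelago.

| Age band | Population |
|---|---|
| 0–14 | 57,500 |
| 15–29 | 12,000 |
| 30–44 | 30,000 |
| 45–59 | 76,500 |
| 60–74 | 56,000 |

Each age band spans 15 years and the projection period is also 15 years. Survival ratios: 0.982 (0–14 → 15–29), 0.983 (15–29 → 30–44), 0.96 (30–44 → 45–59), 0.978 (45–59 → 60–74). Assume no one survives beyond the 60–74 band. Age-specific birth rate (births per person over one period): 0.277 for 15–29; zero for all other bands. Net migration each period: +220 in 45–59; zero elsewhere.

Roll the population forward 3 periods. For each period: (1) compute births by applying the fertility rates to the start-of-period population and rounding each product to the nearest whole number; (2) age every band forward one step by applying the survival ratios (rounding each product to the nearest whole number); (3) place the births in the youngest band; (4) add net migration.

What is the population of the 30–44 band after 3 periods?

Let band 1 be 0–14 through band 5 = 60–74.
After projecting period 1:
Births: 12000 * 0.277 = 3324
Band 2: 57500 * 0.982 = 56465
Band 3: 12000 * 0.983 = 11796
Band 4: 30000 * 0.96 = 28800
Band 5: 76500 * 0.978 = 74817
Net migration: Band 4 + 220 → 29020
Population now: 0–14=3324, 15–29=56465, 30–44=11796, 45–59=29020, 60–74=74817
After projecting period 2:
Births: 56465 * 0.277 = 15641
Band 2: 3324 * 0.982 = 3264
Band 3: 56465 * 0.983 = 55505
Band 4: 11796 * 0.96 = 11324
Band 5: 29020 * 0.978 = 28382
Net migration: Band 4 + 220 → 11544
Population now: 0–14=15641, 15–29=3264, 30–44=55505, 45–59=11544, 60–74=28382
After projecting period 3:
Births: 3264 * 0.277 = 904
Band 2: 15641 * 0.982 = 15359
Band 3: 3264 * 0.983 = 3209
Band 4: 55505 * 0.96 = 53285
Band 5: 11544 * 0.978 = 11290
Net migration: Band 4 + 220 → 53505
Population now: 0–14=904, 15–29=15359, 30–44=3209, 45–59=53505, 60–74=11290

3209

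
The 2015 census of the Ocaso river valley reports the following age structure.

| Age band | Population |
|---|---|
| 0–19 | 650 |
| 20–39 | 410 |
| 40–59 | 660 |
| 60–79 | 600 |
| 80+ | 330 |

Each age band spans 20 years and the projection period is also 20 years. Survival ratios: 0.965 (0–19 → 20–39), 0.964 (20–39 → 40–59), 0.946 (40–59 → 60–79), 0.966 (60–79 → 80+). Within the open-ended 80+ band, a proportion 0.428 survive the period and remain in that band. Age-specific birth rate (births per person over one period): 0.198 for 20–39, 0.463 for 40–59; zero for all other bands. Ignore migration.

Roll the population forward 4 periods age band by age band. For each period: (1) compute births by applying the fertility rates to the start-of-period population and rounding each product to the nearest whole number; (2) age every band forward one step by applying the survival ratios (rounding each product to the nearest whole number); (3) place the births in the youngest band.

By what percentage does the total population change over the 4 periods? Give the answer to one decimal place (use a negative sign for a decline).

After projecting period 1:
Births: 410 × 0.198 = 81  |  660 × 0.463 = 306 → 387
20–39: 650 × 0.965 = 627
40–59: 410 × 0.964 = 395
60–79: 660 × 0.946 = 624
80+: 600 × 0.966 + 330 × 0.428 = 580 + 141 = 721
→ [387, 627, 395, 624, 721]
After projecting period 2:
Births: 627 × 0.198 = 124  |  395 × 0.463 = 183 → 307
20–39: 387 × 0.965 = 373
40–59: 627 × 0.964 = 604
60–79: 395 × 0.946 = 374
80+: 624 × 0.966 + 721 × 0.428 = 603 + 309 = 912
→ [307, 373, 604, 374, 912]
After projecting period 3:
Births: 373 × 0.198 = 74  |  604 × 0.463 = 280 → 354
20–39: 307 × 0.965 = 296
40–59: 373 × 0.964 = 360
60–79: 604 × 0.946 = 571
80+: 374 × 0.966 + 912 × 0.428 = 361 + 390 = 751
→ [354, 296, 360, 571, 751]
After projecting period 4:
Births: 296 × 0.198 = 59  |  360 × 0.463 = 167 → 226
20–39: 354 × 0.965 = 342
40–59: 296 × 0.964 = 285
60–79: 360 × 0.946 = 341
80+: 571 × 0.966 + 751 × 0.428 = 552 + 321 = 873
→ [226, 342, 285, 341, 873]
Total: 2650 → 2067; change = -583; percentage change = -22.0%

-22.0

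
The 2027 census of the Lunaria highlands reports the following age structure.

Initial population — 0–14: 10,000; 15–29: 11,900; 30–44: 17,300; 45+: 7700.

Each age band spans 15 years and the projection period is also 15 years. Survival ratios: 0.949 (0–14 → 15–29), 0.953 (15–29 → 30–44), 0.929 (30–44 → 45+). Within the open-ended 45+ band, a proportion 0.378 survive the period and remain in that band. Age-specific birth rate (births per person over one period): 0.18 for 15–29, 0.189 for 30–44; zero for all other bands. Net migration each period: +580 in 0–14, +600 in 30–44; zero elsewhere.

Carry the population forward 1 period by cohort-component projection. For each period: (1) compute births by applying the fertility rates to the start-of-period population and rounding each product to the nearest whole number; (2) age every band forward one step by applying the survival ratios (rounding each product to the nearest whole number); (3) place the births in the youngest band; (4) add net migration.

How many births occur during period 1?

Period 1.
Births: 11900 × 0.18 = 2142  |  17300 × 0.189 = 3270 → total 5412
15–29: 10000 × 0.949 = 9490
30–44: 11900 × 0.953 = 11341
45+: 17300 × 0.929 + 7700 × 0.378 = 16072 + 2911 = 18983
Net migration: 0–14 + 580 → 5992; 30–44 + 600 → 11941
Giving 5992 / 9490 / 11941 / 18983.

5412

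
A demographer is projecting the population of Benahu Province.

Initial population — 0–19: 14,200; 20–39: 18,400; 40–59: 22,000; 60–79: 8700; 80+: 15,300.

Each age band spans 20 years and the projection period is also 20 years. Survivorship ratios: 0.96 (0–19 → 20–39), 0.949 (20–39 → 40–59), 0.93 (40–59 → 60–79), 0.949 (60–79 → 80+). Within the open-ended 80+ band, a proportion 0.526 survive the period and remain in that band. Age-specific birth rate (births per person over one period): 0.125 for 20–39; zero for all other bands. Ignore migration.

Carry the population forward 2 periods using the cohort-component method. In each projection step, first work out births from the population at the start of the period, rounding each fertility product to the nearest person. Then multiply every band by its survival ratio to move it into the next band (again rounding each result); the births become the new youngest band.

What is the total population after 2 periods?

61082

(Groups numbered youngest = 1 to oldest = 5.)
[period 1]
Births: 18400 × 0.125 = 2300
Group 2: 14200 × 0.96 = 13632
Group 3: 18400 × 0.949 = 17462
Group 4: 22000 × 0.93 = 20460
Group 5: 8700 × 0.949 + 15300 × 0.526 = 8256 + 8048 = 16304
→ [2300, 13632, 17462, 20460, 16304]
[period 2]
Births: 13632 × 0.125 = 1704
Group 2: 2300 × 0.96 = 2208
Group 3: 13632 × 0.949 = 12937
Group 4: 17462 × 0.93 = 16240
Group 5: 20460 × 0.949 + 16304 × 0.526 = 19417 + 8576 = 27993
→ [1704, 2208, 12937, 16240, 27993]
Total after period 2: 1704 + 2208 + 12937 + 16240 + 27993 = 61082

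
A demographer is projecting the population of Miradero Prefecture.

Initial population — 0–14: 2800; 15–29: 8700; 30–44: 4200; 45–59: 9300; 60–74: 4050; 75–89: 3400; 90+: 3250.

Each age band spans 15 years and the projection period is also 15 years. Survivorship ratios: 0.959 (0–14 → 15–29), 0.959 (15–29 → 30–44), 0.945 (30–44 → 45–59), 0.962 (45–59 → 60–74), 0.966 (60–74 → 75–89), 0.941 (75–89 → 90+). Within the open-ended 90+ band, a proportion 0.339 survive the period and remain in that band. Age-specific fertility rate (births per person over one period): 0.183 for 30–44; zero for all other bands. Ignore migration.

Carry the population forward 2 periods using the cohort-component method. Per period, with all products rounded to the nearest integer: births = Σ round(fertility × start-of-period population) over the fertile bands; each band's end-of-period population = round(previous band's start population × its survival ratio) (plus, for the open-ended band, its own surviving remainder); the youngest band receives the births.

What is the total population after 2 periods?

Numbering the bands 1..7 from youngest to oldest:
Period 1:
Births: 4200 × 0.183 = 769
Band 2: 2800 × 0.959 = 2685
Band 3: 8700 × 0.959 = 8343
Band 4: 4200 × 0.945 = 3969
Band 5: 9300 × 0.962 = 8947
Band 6: 4050 × 0.966 = 3912
Band 7: 3400 × 0.941 + 3250 × 0.339 = 3199 + 1102 = 4301
→ [769, 2685, 8343, 3969, 8947, 3912, 4301]
Period 2:
Births: 8343 × 0.183 = 1527
Band 2: 769 × 0.959 = 737
Band 3: 2685 × 0.959 = 2575
Band 4: 8343 × 0.945 = 7884
Band 5: 3969 × 0.962 = 3818
Band 6: 8947 × 0.966 = 8643
Band 7: 3912 × 0.941 + 4301 × 0.339 = 3681 + 1458 = 5139
→ [1527, 737, 2575, 7884, 3818, 8643, 5139]
Total after period 2: 1527 + 737 + 2575 + 7884 + 3818 + 8643 + 5139 = 30323

30323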